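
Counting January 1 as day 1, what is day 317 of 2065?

January has 31 days (317 − 31 = 286 remain).
February has 28 days (286 − 28 = 258 remain).
March has 31 days (258 − 31 = 227 remain).
April has 30 days (227 − 30 = 197 remain).
May has 31 days (197 − 31 = 166 remain).
June has 30 days (166 − 30 = 136 remain).
July has 31 days (136 − 31 = 105 remain).
August has 31 days (105 − 31 = 74 remain).
September has 30 days (74 − 30 = 44 remain).
October has 31 days (44 − 31 = 13 remain).
13 into November → November 13.

13 November 2065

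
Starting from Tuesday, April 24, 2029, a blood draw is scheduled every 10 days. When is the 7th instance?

The 7th occurrence is 6 intervals after the first: 6 × 10 = 60 days after April 24, 2029.
April has 30 days — 6 days to the end of April leaves 54.
May has 31 days (23 left).
23 days into June → June 23, 2029.

June 23, 2029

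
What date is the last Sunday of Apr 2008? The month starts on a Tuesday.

Apr 27, 2008

Apr 2008 begins on a Tuesday, so the first Sunday is Apr 6 (5 days later).
Apr 2008 has 30 days. Adding weeks: 6, 13, 20, 27 — the last one ≤ 30 is the 27th.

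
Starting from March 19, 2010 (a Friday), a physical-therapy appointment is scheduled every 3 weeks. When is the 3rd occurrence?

April 30, 2010

The 3rd occurrence is 2 intervals after the first: 2 × 21 = 42 days after March 19, 2010.
March has 31 days — 12 days to the end of March leaves 30.
30 days into April → April 30, 2010.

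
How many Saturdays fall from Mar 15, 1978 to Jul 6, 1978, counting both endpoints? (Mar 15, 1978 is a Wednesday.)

16

Mar 15, 1978 is a Wednesday; the first Saturday on or after it is Mar 18, 1978 (3 days later).
From Mar 18, 1978 to Jul 6, 1978: 13 + 30 + 31 + 30 + 6 = 110 days (rest of Mar, Apr, May, Jun, Jul).
110 ÷ 7 = 15 full weeks with remainder 5, so 15 more Saturdays after the first → 16.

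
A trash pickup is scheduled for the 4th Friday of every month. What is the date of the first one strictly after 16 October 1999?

22 October 1999

October 1999 starts on a Friday; its first Friday is the 1st, so the 4th Friday is the 22nd — 22 October 1999.
22 October 1999 is after 16 October 1999, so that is the next one.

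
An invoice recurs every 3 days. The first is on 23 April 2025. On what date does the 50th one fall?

17 September 2025

The 50th occurrence is 49 intervals after the first: 49 × 3 = 147 days after 23 April 2025.
April has 30 days — 7 days to the end of April leaves 140.
May has 31 days (109 left).
June has 30 days (79 left).
July has 31 days (48 left).
August has 31 days (17 left).
17 days into September → 17 September 2025.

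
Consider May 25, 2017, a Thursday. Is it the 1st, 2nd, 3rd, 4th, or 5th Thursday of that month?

4th

Day 25 falls in week ⌈25/7⌉ of the month.
Days 1–7 hold the 1st Thursday, 8–14 the 2nd, 15–21 the 3rd, 22–28 the 4th, 29–31 the 5th.
25 is in the range for the 4th.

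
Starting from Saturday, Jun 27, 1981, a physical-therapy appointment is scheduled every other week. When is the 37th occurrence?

Nov 13, 1982

The 37th occurrence is 36 intervals after the first: 36 × 14 = 504 days after Jun 27, 1981.
Jun has 30 days — 3 days to the end of Jun leaves 501.
From end of Jun to end of 1981 is 184 days (317 left).
Jan has 31 days (286 left).
Feb has 28 days (258 left).
Mar has 31 days (227 left).
Apr has 30 days (197 left).
May has 31 days (166 left).
Jun has 30 days (136 left).
Jul has 31 days (105 left).
Aug has 31 days (74 left).
Sep has 30 days (44 left).
Oct has 31 days (13 left).
13 days into Nov → Nov 13, 1982.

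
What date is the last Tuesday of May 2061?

May 2061 begins on a Sunday, so the first Tuesday is May 3 (2 days later).
May 2061 has 31 days. Adding weeks: 3, 10, 17, 24, 31 — the last one ≤ 31 is the 31st.

May 31, 2061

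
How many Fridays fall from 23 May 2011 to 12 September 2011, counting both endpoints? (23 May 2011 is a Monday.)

23 May 2011 is a Monday; the first Friday on or after it is 27 May 2011 (4 days later).
From 27 May 2011 to 12 September 2011: 4 + 30 + 31 + 31 + 12 = 108 days (rest of May, June, July, August, September).
108 ÷ 7 = 15 full weeks with remainder 3, so 15 more Fridays after the first → 16.

16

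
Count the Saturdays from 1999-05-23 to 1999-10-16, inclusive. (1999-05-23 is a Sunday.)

1999-05-23 is a Sunday; the first Saturday on or after it is 1999-05-29 (6 days later).
From 1999-05-29 to 1999-10-16: 2 + 30 + 31 + 31 + 30 + 16 = 140 days (rest of May, June, July, August, September, October).
140 ÷ 7 = 20 full weeks with remainder 0, so 20 more Saturdays after the first → 21.

21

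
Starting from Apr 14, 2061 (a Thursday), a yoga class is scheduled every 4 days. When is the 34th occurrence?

Aug 24, 2061

The 34th occurrence is 33 intervals after the first: 33 × 4 = 132 days after Apr 14, 2061.
Apr has 30 days — 16 days to the end of Apr leaves 116.
May has 31 days (85 left).
Jun has 30 days (55 left).
Jul has 31 days (24 left).
24 days into Aug → Aug 24, 2061.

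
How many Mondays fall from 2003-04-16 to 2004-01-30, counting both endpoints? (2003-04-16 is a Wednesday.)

41

2003-04-16 is a Wednesday; the first Monday on or after it is 2003-04-21 (5 days later).
From 2003-04-21 to 2004-01-30: 9 + 31 + 30 + 31 + 31 + 30 + 31 + 30 + 31 + 30 = 284 days (rest of April, May, June, July, August, September, October, November, December, January).
284 ÷ 7 = 40 full weeks with remainder 4, so 40 more Mondays after the first → 41.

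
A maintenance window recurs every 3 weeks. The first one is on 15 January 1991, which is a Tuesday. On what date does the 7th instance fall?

The 7th occurrence is 6 intervals after the first: 6 × 21 = 126 days after 15 January 1991.
January has 31 days — 16 days to the end of January leaves 110.
February has 28 days (82 left).
March has 31 days (51 left).
April has 30 days (21 left).
21 days into May → 21 May 1991.

21 May 1991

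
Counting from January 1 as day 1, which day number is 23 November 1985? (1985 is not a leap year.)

327

Days in months before November: 31 + 28 + 31 + 30 + 31 + 30 + 31 + 31 + 30 + 31 = 304.
Plus 23 days into November → day 327.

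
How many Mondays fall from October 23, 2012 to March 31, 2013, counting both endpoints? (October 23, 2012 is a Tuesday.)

22

October 23, 2012 is a Tuesday; the first Monday on or after it is October 29, 2012 (6 days later).
From October 29, 2012 to March 31, 2013: 2 + 30 + 31 + 31 + 28 + 31 = 153 days (rest of October, November, December, January, February, March).
153 ÷ 7 = 21 full weeks with remainder 6, so 21 more Mondays after the first → 22.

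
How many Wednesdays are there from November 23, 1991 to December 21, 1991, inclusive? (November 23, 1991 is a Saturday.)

4

November 23, 1991 is a Saturday; the first Wednesday on or after it is November 27, 1991 (4 days later).
From November 27, 1991 to December 21, 1991: 3 + 21 = 24 days (rest of November, December).
24 ÷ 7 = 3 full weeks with remainder 3, so 3 more Wednesdays after the first → 4.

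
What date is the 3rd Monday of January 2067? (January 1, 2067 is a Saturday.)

January 2067 begins on a Saturday, so the first Monday is January 3 (2 days later).
The 3rd Monday is 2 weeks later: 3 + 14 = 17.

17 January 2067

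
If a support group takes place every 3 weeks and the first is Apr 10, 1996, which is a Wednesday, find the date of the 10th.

The 10th occurrence is 9 intervals after the first: 9 × 21 = 189 days after Apr 10, 1996.
Apr has 30 days — 20 days to the end of Apr leaves 169.
May has 31 days (138 left).
Jun has 30 days (108 left).
Jul has 31 days (77 left).
Aug has 31 days (46 left).
Sep has 30 days (16 left).
16 days into Oct → Oct 16, 1996.

Oct 16, 1996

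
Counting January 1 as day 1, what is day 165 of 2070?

January has 31 days (165 − 31 = 134 remain).
February has 28 days (134 − 28 = 106 remain).
March has 31 days (106 − 31 = 75 remain).
April has 30 days (75 − 30 = 45 remain).
May has 31 days (45 − 31 = 14 remain).
14 into June → June 14.

June 14, 2070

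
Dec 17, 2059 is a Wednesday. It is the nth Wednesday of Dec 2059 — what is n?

3rd

Day 17 falls in week ⌈17/7⌉ of the month.
Days 1–7 hold the 1st Wednesday, 8–14 the 2nd, 15–21 the 3rd, 22–28 the 4th, 29–31 the 5th.
17 is in the range for the 3rd.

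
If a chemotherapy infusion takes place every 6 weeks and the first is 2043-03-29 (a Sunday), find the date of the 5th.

The 5th occurrence is 4 intervals after the first: 4 × 42 = 168 days after 2043-03-29.
March has 31 days — 2 days to the end of March leaves 166.
April has 30 days (136 left).
May has 31 days (105 left).
June has 30 days (75 left).
July has 31 days (44 left).
August has 31 days (13 left).
13 days into September → 2043-09-13.

2043-09-13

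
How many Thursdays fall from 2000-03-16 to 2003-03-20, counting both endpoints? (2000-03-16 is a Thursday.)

158

2000-03-16 is a Thursday; the first Thursday on or after it is 2000-03-16.
From 2000-03-16 to 2003-03-20: 290 + 365 + 365 + 79 = 1099 days (rest of 2000, 2001, 2002, to 2003-03-20 in 2003).
1099 ÷ 7 = 157 full weeks with remainder 0, so 157 more Thursdays after the first → 158.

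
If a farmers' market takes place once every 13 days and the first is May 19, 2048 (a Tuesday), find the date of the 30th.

May 31, 2049

The 30th occurrence is 29 intervals after the first: 29 × 13 = 377 days after May 19, 2048.
May has 31 days — 12 days to the end of May leaves 365.
June has 30 days (335 left).
July has 31 days (304 left).
August has 31 days (273 left).
September has 30 days (243 left).
October has 31 days (212 left).
November has 30 days (182 left).
December has 31 days (151 left).
January has 31 days (120 left).
February has 28 days (92 left).
March has 31 days (61 left).
April has 30 days (31 left).
31 days into May → May 31, 2049.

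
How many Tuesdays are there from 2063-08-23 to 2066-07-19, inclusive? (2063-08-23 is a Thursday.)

151

2063-08-23 is a Thursday; the first Tuesday on or after it is 2063-08-28 (5 days later).
From 2063-08-28 to 2066-07-19: 125 + 366 + 365 + 200 = 1056 days (rest of 2063, 2064, 2065, to 2066-07-19 in 2066).
1056 ÷ 7 = 150 full weeks with remainder 6, so 150 more Tuesdays after the first → 151.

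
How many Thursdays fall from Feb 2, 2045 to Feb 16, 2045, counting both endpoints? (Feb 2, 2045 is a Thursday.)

3

Feb 2, 2045 is a Thursday; the first Thursday on or after it is Feb 2, 2045.
From Feb 2, 2045 to Feb 16, 2045 is 16 − 2 = 14 days.
14 ÷ 7 = 2 full weeks with remainder 0, so 2 more Thursdays after the first → 3.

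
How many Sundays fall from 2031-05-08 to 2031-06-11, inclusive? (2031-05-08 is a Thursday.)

2031-05-08 is a Thursday; the first Sunday on or after it is 2031-05-11 (3 days later).
From 2031-05-11 to 2031-06-11: 20 + 11 = 31 days (rest of May, June).
31 ÷ 7 = 4 full weeks with remainder 3, so 4 more Sundays after the first → 5.

5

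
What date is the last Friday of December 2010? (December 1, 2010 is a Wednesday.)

December 31, 2010

December 2010 begins on a Wednesday, so the first Friday is December 3 (2 days later).
December 2010 has 31 days. Adding weeks: 3, 10, 17, 24, 31 — the last one ≤ 31 is the 31st.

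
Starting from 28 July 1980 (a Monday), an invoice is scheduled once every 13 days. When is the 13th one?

31 December 1980

The 13th occurrence is 12 intervals after the first: 12 × 13 = 156 days after 28 July 1980.
July has 31 days — 3 days to the end of July leaves 153.
August has 31 days (122 left).
September has 30 days (92 left).
October has 31 days (61 left).
November has 30 days (31 left).
31 days into December → 31 December 1980.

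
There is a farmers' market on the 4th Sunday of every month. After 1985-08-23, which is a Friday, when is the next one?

1985-08-25

August 1985 starts on a Thursday; its first Sunday is the 4th, so the 4th Sunday is the 25th — 1985-08-25.
1985-08-25 is after 1985-08-23, so that is the next one.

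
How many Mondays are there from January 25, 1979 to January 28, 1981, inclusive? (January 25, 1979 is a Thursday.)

105

January 25, 1979 is a Thursday; the first Monday on or after it is January 29, 1979 (4 days later).
From January 29, 1979 to January 28, 1981: 336 + 366 + 28 = 730 days (rest of 1979, 1980, to January 28, 1981 in 1981).
730 ÷ 7 = 104 full weeks with remainder 2, so 104 more Mondays after the first → 105.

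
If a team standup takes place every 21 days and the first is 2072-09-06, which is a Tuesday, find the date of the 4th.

2072-11-08

The 4th occurrence is 3 intervals after the first: 3 × 21 = 63 days after 2072-09-06.
September has 30 days — 24 days to the end of September leaves 39.
October has 31 days (8 left).
8 days into November → 2072-11-08.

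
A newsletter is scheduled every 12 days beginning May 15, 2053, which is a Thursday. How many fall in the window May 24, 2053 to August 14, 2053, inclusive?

Occurrences land 12·i days after May 15, 2053 for i = 0, 1, 2, …
May 24, 2053 is 9 days after the start; 9 ÷ 12 = 0 remainder 9; since the remainder is 9, round up to i = 1. First occurrence in the window: #2 on May 27, 2053 (1×12 = 12 days in).
August 14, 2053 is 91 days after the start; 91 ÷ 12 = 7 remainder 7. Last occurrence in the window: #8 on August 7, 2053.
Occurrences #2 through #8: 7 in total.

7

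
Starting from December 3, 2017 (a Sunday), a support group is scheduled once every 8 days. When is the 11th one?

The 11th occurrence is 10 intervals after the first: 10 × 8 = 80 days after December 3, 2017.
December has 31 days — 28 days to the end of December leaves 52.
January has 31 days (21 left).
21 days into February → February 21, 2018.

February 21, 2018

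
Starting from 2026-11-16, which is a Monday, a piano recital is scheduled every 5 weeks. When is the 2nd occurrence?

The 2nd occurrence is 1 interval after the first: 1 × 35 = 35 days after 2026-11-16.
November has 30 days — 14 days to the end of November leaves 21.
21 days into December → 2026-12-21.

2026-12-21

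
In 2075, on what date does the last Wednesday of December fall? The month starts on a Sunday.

December 2075 begins on a Sunday, so the first Wednesday is December 4 (3 days later).
December 2075 has 31 days. Adding weeks: 4, 11, 18, 25 — the last one ≤ 31 is the 25th.

December 25, 2075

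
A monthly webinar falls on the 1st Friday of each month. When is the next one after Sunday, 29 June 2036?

June 2036 starts on a Sunday, so its 1st Friday is 6 June 2036 (5 days in).
That is not after 29 June 2036, so look at July 2036.
July 2036 starts on a Tuesday, so its 1st Friday is 4 July 2036 (3 days in).

4 July 2036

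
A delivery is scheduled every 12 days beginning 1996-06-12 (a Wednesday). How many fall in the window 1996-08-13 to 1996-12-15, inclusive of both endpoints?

Occurrences land 12·i days after 1996-06-12 for i = 0, 1, 2, …
1996-08-13 is 62 days after the start; 62 ÷ 12 = 5 remainder 2; since the remainder is 2, round up to i = 6. First occurrence in the window: #7 on 1996-08-23 (6×12 = 72 days in).
1996-12-15 is 186 days after the start; 186 ÷ 12 = 15 remainder 6. Last occurrence in the window: #16 on 1996-12-09.
Occurrences #7 through #16: 10 in total.

10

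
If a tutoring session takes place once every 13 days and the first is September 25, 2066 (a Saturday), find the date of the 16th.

The 16th occurrence is 15 intervals after the first: 15 × 13 = 195 days after September 25, 2066.
September has 30 days — 5 days to the end of September leaves 190.
October has 31 days (159 left).
November has 30 days (129 left).
December has 31 days (98 left).
January has 31 days (67 left).
February has 28 days (39 left).
March has 31 days (8 left).
8 days into April → April 8, 2067.

April 8, 2067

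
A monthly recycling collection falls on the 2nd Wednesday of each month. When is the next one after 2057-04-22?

2057-05-09

April 2057 starts on a Sunday; its first Wednesday is the 4th, so the 2nd Wednesday is the 11th — 2057-04-11.
That is not after 2057-04-22, so look at May 2057.
May 2057 starts on a Tuesday; its first Wednesday is the 2nd, so the 2nd Wednesday is the 9th — 2057-05-09.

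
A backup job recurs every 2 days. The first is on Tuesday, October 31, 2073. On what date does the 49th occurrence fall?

The 49th occurrence is 48 intervals after the first: 48 × 2 = 96 days after October 31, 2073.
October has 31 days — 0 days to the end of October leaves 96.
November has 30 days (66 left).
December has 31 days (35 left).
January has 31 days (4 left).
4 days into February → February 4, 2074.

February 4, 2074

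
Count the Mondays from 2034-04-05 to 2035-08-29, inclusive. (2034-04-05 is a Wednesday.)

2034-04-05 is a Wednesday; the first Monday on or after it is 2034-04-10 (5 days later).
From 2034-04-10 to 2035-08-29: 265 + 241 = 506 days (rest of 2034, to 2035-08-29 in 2035).
506 ÷ 7 = 72 full weeks with remainder 2, so 72 more Mondays after the first → 73.

73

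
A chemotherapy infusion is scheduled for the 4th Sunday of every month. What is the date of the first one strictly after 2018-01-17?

2018-01-28

January 2018 starts on a Monday; its first Sunday is the 7th, so the 4th Sunday is the 28th — 2018-01-28.
2018-01-28 is after 2018-01-17, so that is the next one.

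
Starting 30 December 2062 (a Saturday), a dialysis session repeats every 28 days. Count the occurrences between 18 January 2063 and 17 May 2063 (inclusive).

Occurrences land 28·i days after 30 December 2062 for i = 0, 1, 2, …
18 January 2063 is 19 days after the start; 19 ÷ 28 = 0 remainder 19; since the remainder is 19, round up to i = 1. First occurrence in the window: #2 on 27 January 2063 (1×28 = 28 days in).
17 May 2063 is 138 days after the start; 138 ÷ 28 = 4 remainder 26. Last occurrence in the window: #5 on 21 April 2063.
Occurrences #2 through #5: 4 in total.

4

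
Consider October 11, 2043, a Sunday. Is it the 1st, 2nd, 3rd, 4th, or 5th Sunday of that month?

Day 11 falls in week ⌈11/7⌉ of the month.
Days 1–7 hold the 1st Sunday, 8–14 the 2nd, 15–21 the 3rd, 22–28 the 4th, 29–31 the 5th.
11 is in the range for the 2nd.

2nd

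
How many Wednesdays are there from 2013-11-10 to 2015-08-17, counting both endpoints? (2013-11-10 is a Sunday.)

92

2013-11-10 is a Sunday; the first Wednesday on or after it is 2013-11-13 (3 days later).
From 2013-11-13 to 2015-08-17: 48 + 365 + 229 = 642 days (rest of 2013, 2014, to 2015-08-17 in 2015).
642 ÷ 7 = 91 full weeks with remainder 5, so 91 more Wednesdays after the first → 92.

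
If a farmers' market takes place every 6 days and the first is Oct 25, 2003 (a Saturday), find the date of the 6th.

Nov 24, 2003

The 6th occurrence is 5 intervals after the first: 5 × 6 = 30 days after Oct 25, 2003.
Oct has 31 days — 6 days to the end of Oct leaves 24.
24 days into Nov → Nov 24, 2003.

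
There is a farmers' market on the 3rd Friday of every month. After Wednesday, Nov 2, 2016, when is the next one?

Nov 2016 starts on a Tuesday; its first Friday is the 4th, so the 3rd Friday is the 18th — Nov 18, 2016.
Nov 18, 2016 is after Nov 2, 2016, so that is the next one.

Nov 18, 2016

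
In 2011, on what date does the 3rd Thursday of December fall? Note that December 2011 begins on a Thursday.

December 2011 begins on a Thursday, so the first Thursday is December 1.
The 3rd Thursday is 2 weeks later: 1 + 14 = 15.

December 15, 2011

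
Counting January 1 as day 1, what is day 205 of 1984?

January has 31 days (205 − 31 = 174 remain).
February has 29 days (174 − 29 = 145 remain).
March has 31 days (145 − 31 = 114 remain).
April has 30 days (114 − 30 = 84 remain).
May has 31 days (84 − 31 = 53 remain).
June has 30 days (53 − 30 = 23 remain).
23 into July → July 23.

1984-07-23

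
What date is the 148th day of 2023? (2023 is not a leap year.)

May 28, 2023

Jan has 31 days (148 − 31 = 117 remain).
Feb has 28 days (117 − 28 = 89 remain).
Mar has 31 days (89 − 31 = 58 remain).
Apr has 30 days (58 − 30 = 28 remain).
28 into May → May 28.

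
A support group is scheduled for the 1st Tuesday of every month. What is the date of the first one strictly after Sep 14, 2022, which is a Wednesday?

Oct 4, 2022

Sep 2022 starts on a Thursday, so its 1st Tuesday is Sep 6, 2022 (5 days in).
That is not after Sep 14, 2022, so look at Oct 2022.
Oct 2022 starts on a Saturday, so its 1st Tuesday is Oct 4, 2022 (3 days in).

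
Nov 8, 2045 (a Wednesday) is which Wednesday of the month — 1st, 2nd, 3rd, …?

Day 8 falls in week ⌈8/7⌉ of the month.
Days 1–7 hold the 1st Wednesday, 8–14 the 2nd, 15–21 the 3rd, 22–28 the 4th, 29–31 the 5th.
8 is in the range for the 2nd.

2nd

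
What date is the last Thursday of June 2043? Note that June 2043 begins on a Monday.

2043-06-25

June 2043 begins on a Monday, so the first Thursday is June 4 (3 days later).
June 2043 has 30 days. Adding weeks: 4, 11, 18, 25 — the last one ≤ 30 is the 25th.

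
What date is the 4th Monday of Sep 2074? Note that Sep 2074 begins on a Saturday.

Sep 24, 2074

Sep 2074 begins on a Saturday, so the first Monday is Sep 3 (2 days later).
The 4th Monday is 3 weeks later: 3 + 21 = 24.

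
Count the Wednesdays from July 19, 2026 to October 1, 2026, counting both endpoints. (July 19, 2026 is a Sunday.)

11

July 19, 2026 is a Sunday; the first Wednesday on or after it is July 22, 2026 (3 days later).
From July 22, 2026 to October 1, 2026: 9 + 31 + 30 + 1 = 71 days (rest of July, August, September, October).
71 ÷ 7 = 10 full weeks with remainder 1, so 10 more Wednesdays after the first → 11.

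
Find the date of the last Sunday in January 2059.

The first Sunday of January 2059 is January 5.
January 2059 has 31 days. Adding weeks: 5, 12, 19, 26 — the last one ≤ 31 is the 26th.

26 January 2059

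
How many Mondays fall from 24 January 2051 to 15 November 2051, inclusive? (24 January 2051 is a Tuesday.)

42

24 January 2051 is a Tuesday; the first Monday on or after it is 30 January 2051 (6 days later).
From 30 January 2051 to 15 November 2051: 1 + 28 + 31 + 30 + 31 + 30 + 31 + 31 + 30 + 31 + 15 = 289 days (rest of January, February, March, April, May, June, July, August, September, October, November).
289 ÷ 7 = 41 full weeks with remainder 2, so 41 more Mondays after the first → 42.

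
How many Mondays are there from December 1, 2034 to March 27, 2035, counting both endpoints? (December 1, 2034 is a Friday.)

17

December 1, 2034 is a Friday; the first Monday on or after it is December 4, 2034 (3 days later).
From December 4, 2034 to March 27, 2035: 27 + 31 + 28 + 27 = 113 days (rest of December, January, February, March).
113 ÷ 7 = 16 full weeks with remainder 1, so 16 more Mondays after the first → 17.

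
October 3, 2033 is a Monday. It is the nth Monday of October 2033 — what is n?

1st

Day 3 falls in week ⌈3/7⌉ of the month.
Days 1–7 hold the 1st Monday, 8–14 the 2nd, 15–21 the 3rd, 22–28 the 4th, 29–31 the 5th.
3 is in the range for the 1st.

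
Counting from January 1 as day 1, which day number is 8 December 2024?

Days in months before December: 31 + 29 + 31 + 30 + 31 + 30 + 31 + 31 + 30 + 31 + 30 = 335.
Plus 8 days into December → day 343.

343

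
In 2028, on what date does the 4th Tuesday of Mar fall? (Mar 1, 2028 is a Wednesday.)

Mar 28, 2028

Mar 2028 begins on a Wednesday, so the first Tuesday is Mar 7 (6 days later).
The 4th Tuesday is 3 weeks later: 7 + 21 = 28.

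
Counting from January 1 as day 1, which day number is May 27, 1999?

147

Days in months before May: 31 + 28 + 31 + 30 = 120.
Plus 27 days into May → day 147.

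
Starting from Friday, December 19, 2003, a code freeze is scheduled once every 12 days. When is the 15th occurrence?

June 4, 2004

The 15th occurrence is 14 intervals after the first: 14 × 12 = 168 days after December 19, 2003.
December has 31 days — 12 days to the end of December leaves 156.
January has 31 days (125 left).
February has 29 days (96 left).
March has 31 days (65 left).
April has 30 days (35 left).
May has 31 days (4 left).
4 days into June → June 4, 2004.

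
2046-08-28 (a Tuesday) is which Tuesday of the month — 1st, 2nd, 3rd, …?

4th

Day 28 falls in week ⌈28/7⌉ of the month.
Days 1–7 hold the 1st Tuesday, 8–14 the 2nd, 15–21 the 3rd, 22–28 the 4th, 29–31 the 5th.
28 is in the range for the 4th.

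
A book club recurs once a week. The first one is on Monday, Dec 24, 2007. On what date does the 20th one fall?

The 20th occurrence is 19 intervals after the first: 19 × 7 = 133 days after Dec 24, 2007.
Dec has 31 days — 7 days to the end of Dec leaves 126.
Jan has 31 days (95 left).
Feb has 29 days (66 left).
Mar has 31 days (35 left).
Apr has 30 days (5 left).
5 days into May → May 5, 2008.

May 5, 2008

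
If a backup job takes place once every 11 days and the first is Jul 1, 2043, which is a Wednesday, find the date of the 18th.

The 18th occurrence is 17 intervals after the first: 17 × 11 = 187 days after Jul 1, 2043.
Jul has 31 days — 30 days to the end of Jul leaves 157.
Aug has 31 days (126 left).
Sep has 30 days (96 left).
Oct has 31 days (65 left).
Nov has 30 days (35 left).
Dec has 31 days (4 left).
4 days into Jan → Jan 4, 2044.

Jan 4, 2044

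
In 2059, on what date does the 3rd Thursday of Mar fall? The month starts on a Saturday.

Mar 20, 2059

Mar 2059 begins on a Saturday, so the first Thursday is Mar 6 (5 days later).
The 3rd Thursday is 2 weeks later: 6 + 14 = 20.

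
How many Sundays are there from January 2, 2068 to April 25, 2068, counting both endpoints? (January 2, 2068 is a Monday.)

January 2, 2068 is a Monday; the first Sunday on or after it is January 8, 2068 (6 days later).
From January 8, 2068 to April 25, 2068: 23 + 29 + 31 + 25 = 108 days (rest of January, February, March, April).
108 ÷ 7 = 15 full weeks with remainder 3, so 15 more Sundays after the first → 16.

16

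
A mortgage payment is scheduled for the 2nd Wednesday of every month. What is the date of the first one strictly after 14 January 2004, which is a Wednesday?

11 February 2004

January 2004 starts on a Thursday; its first Wednesday is the 7th, so the 2nd Wednesday is the 14th — 14 January 2004.
That is not after 14 January 2004, so look at February 2004.
February 2004 starts on a Sunday; its first Wednesday is the 4th, so the 2nd Wednesday is the 11th — 11 February 2004.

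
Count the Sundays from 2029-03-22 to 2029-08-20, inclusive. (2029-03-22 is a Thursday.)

22

2029-03-22 is a Thursday; the first Sunday on or after it is 2029-03-25 (3 days later).
From 2029-03-25 to 2029-08-20: 6 + 30 + 31 + 30 + 31 + 20 = 148 days (rest of March, April, May, June, July, August).
148 ÷ 7 = 21 full weeks with remainder 1, so 21 more Sundays after the first → 22.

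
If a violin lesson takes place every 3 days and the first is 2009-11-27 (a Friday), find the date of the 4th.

The 4th occurrence is 3 intervals after the first: 3 × 3 = 9 days after 2009-11-27.
November has 30 days — 3 days to the end of November leaves 6.
6 days into December → 2009-12-06.

2009-12-06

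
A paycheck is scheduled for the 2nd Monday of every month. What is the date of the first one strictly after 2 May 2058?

13 May 2058

May 2058 starts on a Wednesday; its first Monday is the 6th, so the 2nd Monday is the 13th — 13 May 2058.
13 May 2058 is after 2 May 2058, so that is the next one.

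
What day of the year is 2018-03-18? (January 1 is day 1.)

Days in months before March: 31 + 28 = 59.
Plus 18 days into March → day 77.

77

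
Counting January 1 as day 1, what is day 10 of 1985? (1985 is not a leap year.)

10 January 1985

10 into January → January 10.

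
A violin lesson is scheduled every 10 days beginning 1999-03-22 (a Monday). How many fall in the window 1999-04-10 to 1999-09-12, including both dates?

16

Occurrences land 10·i days after 1999-03-22 for i = 0, 1, 2, …
1999-04-10 is 19 days after the start; 19 ÷ 10 = 1 remainder 9; since the remainder is 9, round up to i = 2. First occurrence in the window: #3 on 1999-04-11 (2×10 = 20 days in).
1999-09-12 is 174 days after the start; 174 ÷ 10 = 17 remainder 4. Last occurrence in the window: #18 on 1999-09-08.
Occurrences #3 through #18: 16 in total.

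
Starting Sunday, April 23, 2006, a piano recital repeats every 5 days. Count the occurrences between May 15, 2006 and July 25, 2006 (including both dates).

Occurrences land 5·i days after April 23, 2006 for i = 0, 1, 2, …
May 15, 2006 is 22 days after the start; 22 ÷ 5 = 4 remainder 2; since the remainder is 2, round up to i = 5. First occurrence in the window: #6 on May 18, 2006 (5×5 = 25 days in).
July 25, 2006 is 93 days after the start; 93 ÷ 5 = 18 remainder 3. Last occurrence in the window: #19 on July 22, 2006.
Occurrences #6 through #19: 14 in total.

14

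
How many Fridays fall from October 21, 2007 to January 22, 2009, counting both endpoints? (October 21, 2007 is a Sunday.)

65

October 21, 2007 is a Sunday; the first Friday on or after it is October 26, 2007 (5 days later).
From October 26, 2007 to January 22, 2009: 66 + 366 + 22 = 454 days (rest of 2007, 2008, to January 22, 2009 in 2009).
454 ÷ 7 = 64 full weeks with remainder 6, so 64 more Fridays after the first → 65.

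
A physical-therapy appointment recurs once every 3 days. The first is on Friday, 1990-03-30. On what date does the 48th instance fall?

The 48th occurrence is 47 intervals after the first: 47 × 3 = 141 days after 1990-03-30.
March has 31 days — 1 day to the end of March leaves 140.
April has 30 days (110 left).
May has 31 days (79 left).
June has 30 days (49 left).
July has 31 days (18 left).
18 days into August → 1990-08-18.

1990-08-18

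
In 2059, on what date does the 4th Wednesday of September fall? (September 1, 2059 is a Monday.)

2059-09-24

September 2059 begins on a Monday, so the first Wednesday is September 3 (2 days later).
The 4th Wednesday is 3 weeks later: 3 + 21 = 24.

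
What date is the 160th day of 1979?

Jan has 31 days (160 − 31 = 129 remain).
Feb has 28 days (129 − 28 = 101 remain).
Mar has 31 days (101 − 31 = 70 remain).
Apr has 30 days (70 − 30 = 40 remain).
May has 31 days (40 − 31 = 9 remain).
9 into Jun → Jun 9.

Jun 9, 1979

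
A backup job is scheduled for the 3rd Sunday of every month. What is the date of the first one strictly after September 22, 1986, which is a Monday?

September 1986 starts on a Monday; its first Sunday is the 7th, so the 3rd Sunday is the 21st — September 21, 1986.
That is not after September 22, 1986, so look at October 1986.
October 1986 starts on a Wednesday; its first Sunday is the 5th, so the 3rd Sunday is the 19th — October 19, 1986.

October 19, 1986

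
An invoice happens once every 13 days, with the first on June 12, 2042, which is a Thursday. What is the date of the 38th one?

The 38th occurrence is 37 intervals after the first: 37 × 13 = 481 days after June 12, 2042.
June has 30 days — 18 days to the end of June leaves 463.
From end of June to end of 2042 is 184 days (279 left).
January has 31 days (248 left).
February has 28 days (220 left).
March has 31 days (189 left).
April has 30 days (159 left).
May has 31 days (128 left).
June has 30 days (98 left).
July has 31 days (67 left).
August has 31 days (36 left).
September has 30 days (6 left).
6 days into October → October 6, 2043.

October 6, 2043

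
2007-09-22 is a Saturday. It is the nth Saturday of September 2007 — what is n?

4th

Day 22 falls in week ⌈22/7⌉ of the month.
Days 1–7 hold the 1st Saturday, 8–14 the 2nd, 15–21 the 3rd, 22–28 the 4th, 29–31 the 5th.
22 is in the range for the 4th.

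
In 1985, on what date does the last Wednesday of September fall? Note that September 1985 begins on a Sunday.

September 1985 begins on a Sunday, so the first Wednesday is September 4 (3 days later).
September 1985 has 30 days. Adding weeks: 4, 11, 18, 25 — the last one ≤ 30 is the 25th.

1985-09-25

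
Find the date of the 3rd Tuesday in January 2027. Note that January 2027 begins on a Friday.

January 19, 2027

January 2027 begins on a Friday, so the first Tuesday is January 5 (4 days later).
The 3rd Tuesday is 2 weeks later: 5 + 14 = 19.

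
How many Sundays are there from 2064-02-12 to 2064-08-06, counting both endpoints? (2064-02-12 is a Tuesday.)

25

2064-02-12 is a Tuesday; the first Sunday on or after it is 2064-02-17 (5 days later).
From 2064-02-17 to 2064-08-06: 12 + 31 + 30 + 31 + 30 + 31 + 6 = 171 days (rest of February, March, April, May, June, July, August).
171 ÷ 7 = 24 full weeks with remainder 3, so 24 more Sundays after the first → 25.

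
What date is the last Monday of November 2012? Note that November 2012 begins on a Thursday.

2012-11-26

November 2012 begins on a Thursday, so the first Monday is November 5 (4 days later).
November 2012 has 30 days. Adding weeks: 5, 12, 19, 26 — the last one ≤ 30 is the 26th.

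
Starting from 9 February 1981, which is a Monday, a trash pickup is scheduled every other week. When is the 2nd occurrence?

23 February 1981

The 2nd occurrence is 1 interval after the first: 1 × 14 = 14 days after 9 February 1981.
14 days later is 23 February 1981.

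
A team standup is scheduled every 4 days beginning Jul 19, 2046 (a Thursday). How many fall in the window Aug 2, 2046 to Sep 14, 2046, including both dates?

11

Occurrences land 4·i days after Jul 19, 2046 for i = 0, 1, 2, …
Aug 2, 2046 is 14 days after the start; 14 ÷ 4 = 3 remainder 2; since the remainder is 2, round up to i = 4. First occurrence in the window: #5 on Aug 4, 2046 (4×4 = 16 days in).
Sep 14, 2046 is 57 days after the start; 57 ÷ 4 = 14 remainder 1. Last occurrence in the window: #15 on Sep 13, 2046.
Occurrences #5 through #15: 11 in total.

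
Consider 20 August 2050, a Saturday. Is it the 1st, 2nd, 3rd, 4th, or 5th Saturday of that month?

3rd

Day 20 falls in week ⌈20/7⌉ of the month.
Days 1–7 hold the 1st Saturday, 8–14 the 2nd, 15–21 the 3rd, 22–28 the 4th, 29–31 the 5th.
20 is in the range for the 3rd.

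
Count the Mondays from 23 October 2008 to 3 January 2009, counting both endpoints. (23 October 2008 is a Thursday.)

10

23 October 2008 is a Thursday; the first Monday on or after it is 27 October 2008 (4 days later).
From 27 October 2008 to 3 January 2009: 4 + 30 + 31 + 3 = 68 days (rest of October, November, December, January).
68 ÷ 7 = 9 full weeks with remainder 5, so 9 more Mondays after the first → 10.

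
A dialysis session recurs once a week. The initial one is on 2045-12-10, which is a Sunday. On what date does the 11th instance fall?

The 11th occurrence is 10 intervals after the first: 10 × 7 = 70 days after 2045-12-10.
December has 31 days — 21 days to the end of December leaves 49.
January has 31 days (18 left).
18 days into February → 2046-02-18.

2046-02-18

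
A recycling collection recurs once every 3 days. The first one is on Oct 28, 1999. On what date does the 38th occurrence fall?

Feb 16, 2000

The 38th occurrence is 37 intervals after the first: 37 × 3 = 111 days after Oct 28, 1999.
Oct has 31 days — 3 days to the end of Oct leaves 108.
Nov has 30 days (78 left).
Dec has 31 days (47 left).
Jan has 31 days (16 left).
16 days into Feb → Feb 16, 2000.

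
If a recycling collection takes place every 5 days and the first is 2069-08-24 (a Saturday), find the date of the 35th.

The 35th occurrence is 34 intervals after the first: 34 × 5 = 170 days after 2069-08-24.
August has 31 days — 7 days to the end of August leaves 163.
September has 30 days (133 left).
October has 31 days (102 left).
November has 30 days (72 left).
December has 31 days (41 left).
January has 31 days (10 left).
10 days into February → 2070-02-10.

2070-02-10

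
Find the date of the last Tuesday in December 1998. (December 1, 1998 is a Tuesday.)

December 29, 1998

December 1998 begins on a Tuesday, so the first Tuesday is December 1.
December 1998 has 31 days. Adding weeks: 1, 8, 15, 22, 29 — the last one ≤ 31 is the 29th.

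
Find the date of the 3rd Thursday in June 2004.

The first Thursday of June 2004 is June 3.
The 3rd Thursday is 2 weeks later: 3 + 14 = 17.

17 June 2004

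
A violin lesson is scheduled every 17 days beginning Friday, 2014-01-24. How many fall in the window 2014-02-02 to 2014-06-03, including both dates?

Occurrences land 17·i days after 2014-01-24 for i = 0, 1, 2, …
2014-02-02 is 9 days after the start; 9 ÷ 17 = 0 remainder 9; since the remainder is 9, round up to i = 1. First occurrence in the window: #2 on 2014-02-10 (1×17 = 17 days in).
2014-06-03 is 130 days after the start; 130 ÷ 17 = 7 remainder 11. Last occurrence in the window: #8 on 2014-05-23.
Occurrences #2 through #8: 7 in total.

7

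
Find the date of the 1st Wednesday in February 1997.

5 February 1997

The first Wednesday of February 1997 is February 5.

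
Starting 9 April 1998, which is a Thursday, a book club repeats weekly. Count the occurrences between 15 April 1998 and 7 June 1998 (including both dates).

8

Occurrences land 7·i days after 9 April 1998 for i = 0, 1, 2, …
15 April 1998 is 6 days after the start; 6 ÷ 7 = 0 remainder 6; since the remainder is 6, round up to i = 1. First occurrence in the window: #2 on 16 April 1998 (1×7 = 7 days in).
7 June 1998 is 59 days after the start; 59 ÷ 7 = 8 remainder 3. Last occurrence in the window: #9 on 4 June 1998.
Occurrences #2 through #9: 8 in total.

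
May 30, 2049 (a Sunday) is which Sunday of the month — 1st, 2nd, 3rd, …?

Day 30 falls in week ⌈30/7⌉ of the month.
Days 1–7 hold the 1st Sunday, 8–14 the 2nd, 15–21 the 3rd, 22–28 the 4th, 29–31 the 5th.
30 is in the range for the 5th.

5th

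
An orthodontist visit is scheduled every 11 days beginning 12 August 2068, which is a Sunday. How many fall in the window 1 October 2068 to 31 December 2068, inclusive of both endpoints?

Occurrences land 11·i days after 12 August 2068 for i = 0, 1, 2, …
1 October 2068 is 50 days after the start; 50 ÷ 11 = 4 remainder 6; since the remainder is 6, round up to i = 5. First occurrence in the window: #6 on 6 October 2068 (5×11 = 55 days in).
31 December 2068 is 141 days after the start; 141 ÷ 11 = 12 remainder 9. Last occurrence in the window: #13 on 22 December 2068.
Occurrences #6 through #13: 8 in total.

8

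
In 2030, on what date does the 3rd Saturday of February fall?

16 February 2030

The first Saturday of February 2030 is February 2.
The 3rd Saturday is 2 weeks later: 2 + 14 = 16.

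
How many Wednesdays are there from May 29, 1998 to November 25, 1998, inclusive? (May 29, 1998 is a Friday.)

26

May 29, 1998 is a Friday; the first Wednesday on or after it is June 3, 1998 (5 days later).
From June 3, 1998 to November 25, 1998: 27 + 31 + 31 + 30 + 31 + 25 = 175 days (rest of June, July, August, September, October, November).
175 ÷ 7 = 25 full weeks with remainder 0, so 25 more Wednesdays after the first → 26.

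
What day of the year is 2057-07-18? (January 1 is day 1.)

199

Days in months before July: 31 + 28 + 31 + 30 + 31 + 30 = 181.
Plus 18 days into July → day 199.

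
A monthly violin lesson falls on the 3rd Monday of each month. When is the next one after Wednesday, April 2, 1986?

April 21, 1986

April 1986 starts on a Tuesday; its first Monday is the 7th, so the 3rd Monday is the 21st — April 21, 1986.
April 21, 1986 is after April 2, 1986, so that is the next one.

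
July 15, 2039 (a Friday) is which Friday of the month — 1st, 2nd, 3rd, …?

Day 15 falls in week ⌈15/7⌉ of the month.
Days 1–7 hold the 1st Friday, 8–14 the 2nd, 15–21 the 3rd, 22–28 the 4th, 29–31 the 5th.
15 is in the range for the 3rd.

3rd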